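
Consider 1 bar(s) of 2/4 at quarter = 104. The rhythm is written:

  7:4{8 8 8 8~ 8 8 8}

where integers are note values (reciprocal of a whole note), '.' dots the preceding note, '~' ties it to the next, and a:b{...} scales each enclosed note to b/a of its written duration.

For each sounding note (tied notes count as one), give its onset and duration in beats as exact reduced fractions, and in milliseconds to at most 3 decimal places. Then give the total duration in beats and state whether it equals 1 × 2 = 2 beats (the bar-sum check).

1) 0.0ms=0b +164.835ms=2/7b
2) 164.835ms=2/7b +164.835ms=2/7b
3) 329.67ms=4/7b +164.835ms=2/7b
4) 494.505ms=6/7b +329.67ms=4/7b
5) 824.176ms=10/7b +164.835ms=2/7b
6) 989.011ms=12/7b +164.835ms=2/7b
Σ=2b of 2 (104bpm 2/4) — PASS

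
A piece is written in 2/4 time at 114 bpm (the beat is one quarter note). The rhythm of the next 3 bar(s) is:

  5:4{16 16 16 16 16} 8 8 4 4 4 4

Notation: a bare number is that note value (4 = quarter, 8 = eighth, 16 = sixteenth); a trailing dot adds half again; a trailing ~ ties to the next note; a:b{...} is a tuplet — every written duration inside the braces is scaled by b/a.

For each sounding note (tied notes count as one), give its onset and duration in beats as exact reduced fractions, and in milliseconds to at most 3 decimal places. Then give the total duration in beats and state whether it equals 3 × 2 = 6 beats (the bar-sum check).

1) 0.0ms=0b +105.263ms=1/5b
2) 105.263ms=1/5b +105.263ms=1/5b
3) 210.526ms=2/5b +105.263ms=1/5b
4) 315.789ms=3/5b +105.263ms=1/5b
5) 421.053ms=4/5b +105.263ms=1/5b
6) 526.316ms=1b +263.158ms=1/2b
7) 789.474ms=3/2b +263.158ms=1/2b
8) 1052.632ms=2b +526.316ms=1b
9) 1578.947ms=3b +526.316ms=1b
10) 2105.263ms=4b +526.316ms=1b
11) 2631.579ms=5b +526.316ms=1b
Σ=6b of 6 (114bpm 2/4) — PASS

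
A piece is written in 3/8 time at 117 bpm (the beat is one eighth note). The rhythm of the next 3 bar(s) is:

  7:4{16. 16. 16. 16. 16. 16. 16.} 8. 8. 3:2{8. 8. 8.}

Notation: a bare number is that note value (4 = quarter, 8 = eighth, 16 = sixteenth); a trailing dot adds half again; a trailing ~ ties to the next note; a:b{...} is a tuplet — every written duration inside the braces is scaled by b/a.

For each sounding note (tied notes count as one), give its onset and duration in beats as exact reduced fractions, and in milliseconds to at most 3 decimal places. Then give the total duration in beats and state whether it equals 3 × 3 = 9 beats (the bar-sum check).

1) 0.0ms=0b +219.78ms=3/7b
2) 219.78ms=3/7b +219.78ms=3/7b
3) 439.56ms=6/7b +219.78ms=3/7b
4) 659.341ms=9/7b +219.78ms=3/7b
5) 879.121ms=12/7b +219.78ms=3/7b
6) 1098.901ms=15/7b +219.78ms=3/7b
7) 1318.681ms=18/7b +219.78ms=3/7b
8) 1538.462ms=3b +769.231ms=3/2b
9) 2307.692ms=9/2b +769.231ms=3/2b
10) 3076.923ms=6b +512.821ms=1b
11) 3589.744ms=7b +512.821ms=1b
12) 4102.564ms=8b +512.821ms=1b
Σ=9b of 9 (117bpm 3/8) — PASS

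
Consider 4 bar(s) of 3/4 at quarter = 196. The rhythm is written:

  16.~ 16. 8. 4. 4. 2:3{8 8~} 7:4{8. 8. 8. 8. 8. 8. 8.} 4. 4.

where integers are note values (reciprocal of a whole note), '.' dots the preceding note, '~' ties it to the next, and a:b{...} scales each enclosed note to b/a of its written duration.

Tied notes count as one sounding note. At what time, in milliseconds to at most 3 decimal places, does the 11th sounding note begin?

note 11 onset = 57/7b = 2492.711ms

1. 0.0ms @ 0 + 229.592ms (3/4)
2. 229.592ms @ 3/4 + 229.592ms (3/4)
3. 459.184ms @ 3/2 + 459.184ms (3/2)
4. 918.367ms @ 3 + 459.184ms (3/2)
5. 1377.551ms @ 9/2 + 229.592ms (3/4)
6. 1607.143ms @ 21/4 + 360.787ms (33/28)
7. 1967.93ms @ 45/7 + 131.195ms (3/7)
8. 2099.125ms @ 48/7 + 131.195ms (3/7)
9. 2230.321ms @ 51/7 + 131.195ms (3/7)
10. 2361.516ms @ 54/7 + 131.195ms (3/7)
11. 2492.711ms @ 57/7 + 131.195ms (3/7)
12. 2623.907ms @ 60/7 + 131.195ms (3/7)
13. 2755.102ms @ 9 + 459.184ms (3/2)
14. 3214.286ms @ 21/2 + 459.184ms (3/2)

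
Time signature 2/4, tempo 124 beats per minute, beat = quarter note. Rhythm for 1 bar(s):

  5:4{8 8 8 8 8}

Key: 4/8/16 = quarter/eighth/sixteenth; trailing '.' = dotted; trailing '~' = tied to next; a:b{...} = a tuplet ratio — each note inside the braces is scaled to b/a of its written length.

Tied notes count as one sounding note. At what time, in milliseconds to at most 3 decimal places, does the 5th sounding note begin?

note 5 onset = 8/5b = 774.194ms

1. 0.0ms @ 0 + 193.548ms (2/5)
2. 193.548ms @ 2/5 + 193.548ms (2/5)
3. 387.097ms @ 4/5 + 193.548ms (2/5)
4. 580.645ms @ 6/5 + 193.548ms (2/5)
5. 774.194ms @ 8/5 + 193.548ms (2/5)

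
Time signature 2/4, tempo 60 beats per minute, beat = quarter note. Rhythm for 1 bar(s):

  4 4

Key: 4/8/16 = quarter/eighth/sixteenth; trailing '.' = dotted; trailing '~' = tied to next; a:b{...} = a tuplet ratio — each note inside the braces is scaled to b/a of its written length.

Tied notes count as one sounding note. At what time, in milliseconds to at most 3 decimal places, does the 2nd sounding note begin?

1. 0.0ms @ 0 + 1000.0ms (1)
2. 1000.0ms @ 1 + 1000.0ms (1)

note 2 onset = 1b = 1000.0ms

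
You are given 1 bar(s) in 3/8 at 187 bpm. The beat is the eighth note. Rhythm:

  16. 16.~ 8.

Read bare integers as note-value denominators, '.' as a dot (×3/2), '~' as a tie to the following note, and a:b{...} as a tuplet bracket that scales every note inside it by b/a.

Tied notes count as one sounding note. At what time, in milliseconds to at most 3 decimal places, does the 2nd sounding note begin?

1. 0.0ms @ 0 + 240.642ms (3/4)
2. 240.642ms @ 3/4 + 721.925ms (9/4)

note 2 onset = 3/4b = 240.642ms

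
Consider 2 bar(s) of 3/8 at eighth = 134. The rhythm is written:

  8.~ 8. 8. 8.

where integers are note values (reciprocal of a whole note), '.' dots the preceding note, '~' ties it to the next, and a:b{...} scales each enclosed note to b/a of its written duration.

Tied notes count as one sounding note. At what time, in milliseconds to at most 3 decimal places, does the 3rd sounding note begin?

1. 0.0ms @ 0 + 1343.284ms (3)
2. 1343.284ms @ 3 + 671.642ms (3/2)
3. 2014.925ms @ 9/2 + 671.642ms (3/2)

note 3 onset = 9/2b = 2014.925ms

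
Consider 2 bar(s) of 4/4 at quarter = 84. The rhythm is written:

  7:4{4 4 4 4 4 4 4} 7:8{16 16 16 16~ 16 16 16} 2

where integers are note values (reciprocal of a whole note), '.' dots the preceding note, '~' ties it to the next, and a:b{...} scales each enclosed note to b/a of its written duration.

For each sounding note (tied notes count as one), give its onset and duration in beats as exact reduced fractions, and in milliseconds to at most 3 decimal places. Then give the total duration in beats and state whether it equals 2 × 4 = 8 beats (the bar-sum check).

1) 0.0ms=0b +408.163ms=4/7b
2) 408.163ms=4/7b +408.163ms=4/7b
3) 816.327ms=8/7b +408.163ms=4/7b
4) 1224.49ms=12/7b +408.163ms=4/7b
5) 1632.653ms=16/7b +408.163ms=4/7b
6) 2040.816ms=20/7b +408.163ms=4/7b
7) 2448.98ms=24/7b +408.163ms=4/7b
8) 2857.143ms=4b +204.082ms=2/7b
9) 3061.224ms=30/7b +204.082ms=2/7b
10) 3265.306ms=32/7b +204.082ms=2/7b
11) 3469.388ms=34/7b +408.163ms=4/7b
12) 3877.551ms=38/7b +204.082ms=2/7b
13) 4081.633ms=40/7b +204.082ms=2/7b
14) 4285.714ms=6b +1428.571ms=2b
Σ=8b of 8 (84bpm 4/4) — PASS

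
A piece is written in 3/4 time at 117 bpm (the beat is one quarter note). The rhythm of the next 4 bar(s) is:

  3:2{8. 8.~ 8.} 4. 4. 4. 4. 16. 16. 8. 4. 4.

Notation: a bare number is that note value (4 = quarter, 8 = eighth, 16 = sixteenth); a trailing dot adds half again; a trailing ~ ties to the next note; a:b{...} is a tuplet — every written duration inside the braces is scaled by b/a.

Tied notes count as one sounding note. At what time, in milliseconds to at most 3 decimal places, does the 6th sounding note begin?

note 6 onset = 6b = 3076.923ms

1. 0.0ms @ 0 + 256.41ms (1/2)
2. 256.41ms @ 1/2 + 512.821ms (1)
3. 769.231ms @ 3/2 + 769.231ms (3/2)
4. 1538.462ms @ 3 + 769.231ms (3/2)
5. 2307.692ms @ 9/2 + 769.231ms (3/2)
6. 3076.923ms @ 6 + 769.231ms (3/2)
7. 3846.154ms @ 15/2 + 192.308ms (3/8)
8. 4038.462ms @ 63/8 + 192.308ms (3/8)
9. 4230.769ms @ 33/4 + 384.615ms (3/4)
10. 4615.385ms @ 9 + 769.231ms (3/2)
11. 5384.615ms @ 21/2 + 769.231ms (3/2)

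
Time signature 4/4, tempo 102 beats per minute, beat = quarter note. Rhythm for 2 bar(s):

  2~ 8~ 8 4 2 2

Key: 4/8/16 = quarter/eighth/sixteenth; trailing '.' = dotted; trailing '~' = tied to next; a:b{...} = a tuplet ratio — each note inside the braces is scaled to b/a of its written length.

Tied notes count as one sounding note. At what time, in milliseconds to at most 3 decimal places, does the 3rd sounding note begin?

note 3 onset = 4b = 2352.941ms

1. 0.0ms @ 0 + 1764.706ms (3)
2. 1764.706ms @ 3 + 588.235ms (1)
3. 2352.941ms @ 4 + 1176.471ms (2)
4. 3529.412ms @ 6 + 1176.471ms (2)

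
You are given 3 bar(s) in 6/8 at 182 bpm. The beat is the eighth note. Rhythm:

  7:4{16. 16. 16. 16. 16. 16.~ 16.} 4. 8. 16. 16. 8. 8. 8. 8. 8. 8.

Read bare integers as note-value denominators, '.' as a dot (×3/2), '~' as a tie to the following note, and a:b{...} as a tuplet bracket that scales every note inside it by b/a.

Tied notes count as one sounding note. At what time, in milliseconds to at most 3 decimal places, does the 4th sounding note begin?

note 4 onset = 9/7b = 423.862ms

1. 0.0ms @ 0 + 141.287ms (3/7)
2. 141.287ms @ 3/7 + 141.287ms (3/7)
3. 282.575ms @ 6/7 + 141.287ms (3/7)
4. 423.862ms @ 9/7 + 141.287ms (3/7)
5. 565.149ms @ 12/7 + 141.287ms (3/7)
6. 706.436ms @ 15/7 + 282.575ms (6/7)
7. 989.011ms @ 3 + 989.011ms (3)
8. 1978.022ms @ 6 + 494.505ms (3/2)
9. 2472.527ms @ 15/2 + 247.253ms (3/4)
10. 2719.78ms @ 33/4 + 247.253ms (3/4)
11. 2967.033ms @ 9 + 494.505ms (3/2)
12. 3461.538ms @ 21/2 + 494.505ms (3/2)
13. 3956.044ms @ 12 + 494.505ms (3/2)
14. 4450.549ms @ 27/2 + 494.505ms (3/2)
15. 4945.055ms @ 15 + 494.505ms (3/2)
16. 5439.56ms @ 33/2 + 494.505ms (3/2)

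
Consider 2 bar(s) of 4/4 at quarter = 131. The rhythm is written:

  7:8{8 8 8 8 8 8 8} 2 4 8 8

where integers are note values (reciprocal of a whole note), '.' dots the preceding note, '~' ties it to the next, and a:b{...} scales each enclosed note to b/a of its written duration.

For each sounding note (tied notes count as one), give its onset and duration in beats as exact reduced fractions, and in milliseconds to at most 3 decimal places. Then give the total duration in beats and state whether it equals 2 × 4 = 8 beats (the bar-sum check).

1) 0.0ms=0b +261.723ms=4/7b
2) 261.723ms=4/7b +261.723ms=4/7b
3) 523.446ms=8/7b +261.723ms=4/7b
4) 785.169ms=12/7b +261.723ms=4/7b
5) 1046.892ms=16/7b +261.723ms=4/7b
6) 1308.615ms=20/7b +261.723ms=4/7b
7) 1570.338ms=24/7b +261.723ms=4/7b
8) 1832.061ms=4b +916.031ms=2b
9) 2748.092ms=6b +458.015ms=1b
10) 3206.107ms=7b +229.008ms=1/2b
11) 3435.115ms=15/2b +229.008ms=1/2b
Σ=8b of 8 (131bpm 4/4) — PASS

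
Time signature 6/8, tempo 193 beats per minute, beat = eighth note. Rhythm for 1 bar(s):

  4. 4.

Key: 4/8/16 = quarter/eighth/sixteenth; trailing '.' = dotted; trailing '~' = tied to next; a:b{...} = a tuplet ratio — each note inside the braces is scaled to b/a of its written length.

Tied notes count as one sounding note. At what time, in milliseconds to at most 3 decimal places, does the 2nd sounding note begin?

note 2 onset = 3b = 932.642ms

1. 0.0ms @ 0 + 932.642ms (3)
2. 932.642ms @ 3 + 932.642ms (3)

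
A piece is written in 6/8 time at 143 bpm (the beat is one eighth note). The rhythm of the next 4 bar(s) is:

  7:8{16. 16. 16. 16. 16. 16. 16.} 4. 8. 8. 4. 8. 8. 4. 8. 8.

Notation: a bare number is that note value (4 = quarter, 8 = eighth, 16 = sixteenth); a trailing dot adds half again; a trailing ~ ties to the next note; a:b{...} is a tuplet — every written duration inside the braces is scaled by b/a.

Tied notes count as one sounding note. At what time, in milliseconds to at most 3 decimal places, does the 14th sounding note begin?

note 14 onset = 18b = 7552.448ms

1. 0.0ms @ 0 + 359.64ms (6/7)
2. 359.64ms @ 6/7 + 359.64ms (6/7)
3. 719.281ms @ 12/7 + 359.64ms (6/7)
4. 1078.921ms @ 18/7 + 359.64ms (6/7)
5. 1438.561ms @ 24/7 + 359.64ms (6/7)
6. 1798.202ms @ 30/7 + 359.64ms (6/7)
7. 2157.842ms @ 36/7 + 359.64ms (6/7)
8. 2517.483ms @ 6 + 1258.741ms (3)
9. 3776.224ms @ 9 + 629.371ms (3/2)
10. 4405.594ms @ 21/2 + 629.371ms (3/2)
11. 5034.965ms @ 12 + 1258.741ms (3)
12. 6293.706ms @ 15 + 629.371ms (3/2)
13. 6923.077ms @ 33/2 + 629.371ms (3/2)
14. 7552.448ms @ 18 + 1258.741ms (3)
15. 8811.189ms @ 21 + 629.371ms (3/2)
16. 9440.559ms @ 45/2 + 629.371ms (3/2)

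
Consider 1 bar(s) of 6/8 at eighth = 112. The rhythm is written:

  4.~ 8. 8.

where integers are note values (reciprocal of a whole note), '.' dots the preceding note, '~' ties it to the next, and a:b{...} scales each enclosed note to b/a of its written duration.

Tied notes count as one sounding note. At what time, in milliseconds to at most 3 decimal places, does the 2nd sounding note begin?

note 2 onset = 9/2b = 2410.714ms

1. 0.0ms @ 0 + 2410.714ms (9/2)
2. 2410.714ms @ 9/2 + 803.571ms (3/2)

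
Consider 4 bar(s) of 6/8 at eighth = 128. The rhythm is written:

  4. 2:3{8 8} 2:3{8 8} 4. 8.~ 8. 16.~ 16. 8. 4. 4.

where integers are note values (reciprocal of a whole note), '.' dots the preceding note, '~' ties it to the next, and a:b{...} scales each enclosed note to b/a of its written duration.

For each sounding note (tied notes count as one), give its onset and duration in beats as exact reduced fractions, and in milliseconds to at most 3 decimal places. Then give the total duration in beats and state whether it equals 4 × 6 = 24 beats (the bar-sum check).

1) 0.0ms=0b +1406.25ms=3b
2) 1406.25ms=3b +703.125ms=3/2b
3) 2109.375ms=9/2b +703.125ms=3/2b
4) 2812.5ms=6b +703.125ms=3/2b
5) 3515.625ms=15/2b +703.125ms=3/2b
6) 4218.75ms=9b +1406.25ms=3b
7) 5625.0ms=12b +1406.25ms=3b
8) 7031.25ms=15b +703.125ms=3/2b
9) 7734.375ms=33/2b +703.125ms=3/2b
10) 8437.5ms=18b +1406.25ms=3b
11) 9843.75ms=21b +1406.25ms=3b
Σ=24b of 24 (128bpm 6/8) — PASS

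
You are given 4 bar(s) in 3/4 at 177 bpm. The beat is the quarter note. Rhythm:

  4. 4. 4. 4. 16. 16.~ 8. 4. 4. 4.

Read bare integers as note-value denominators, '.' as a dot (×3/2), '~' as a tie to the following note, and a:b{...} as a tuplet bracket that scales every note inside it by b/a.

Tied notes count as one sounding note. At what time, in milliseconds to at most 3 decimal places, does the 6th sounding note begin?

1. 0.0ms @ 0 + 508.475ms (3/2)
2. 508.475ms @ 3/2 + 508.475ms (3/2)
3. 1016.949ms @ 3 + 508.475ms (3/2)
4. 1525.424ms @ 9/2 + 508.475ms (3/2)
5. 2033.898ms @ 6 + 127.119ms (3/8)
6. 2161.017ms @ 51/8 + 381.356ms (9/8)
7. 2542.373ms @ 15/2 + 508.475ms (3/2)
8. 3050.847ms @ 9 + 508.475ms (3/2)
9. 3559.322ms @ 21/2 + 508.475ms (3/2)

note 6 onset = 51/8b = 2161.017ms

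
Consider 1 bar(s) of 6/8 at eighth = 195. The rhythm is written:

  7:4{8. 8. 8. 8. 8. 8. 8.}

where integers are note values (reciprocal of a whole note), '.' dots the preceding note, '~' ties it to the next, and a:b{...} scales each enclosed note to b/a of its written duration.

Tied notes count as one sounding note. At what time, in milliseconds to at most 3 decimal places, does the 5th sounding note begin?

1. 0.0ms @ 0 + 263.736ms (6/7)
2. 263.736ms @ 6/7 + 263.736ms (6/7)
3. 527.473ms @ 12/7 + 263.736ms (6/7)
4. 791.209ms @ 18/7 + 263.736ms (6/7)
5. 1054.945ms @ 24/7 + 263.736ms (6/7)
6. 1318.681ms @ 30/7 + 263.736ms (6/7)
7. 1582.418ms @ 36/7 + 263.736ms (6/7)

note 5 onset = 24/7b = 1054.945ms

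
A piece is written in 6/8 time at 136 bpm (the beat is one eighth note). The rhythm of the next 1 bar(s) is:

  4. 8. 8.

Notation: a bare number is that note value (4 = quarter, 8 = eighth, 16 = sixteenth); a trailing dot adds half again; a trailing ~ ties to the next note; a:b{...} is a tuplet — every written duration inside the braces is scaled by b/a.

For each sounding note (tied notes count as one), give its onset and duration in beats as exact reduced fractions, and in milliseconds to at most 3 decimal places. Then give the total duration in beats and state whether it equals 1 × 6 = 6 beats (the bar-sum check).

1) 0.0ms=0b +1323.529ms=3b
2) 1323.529ms=3b +661.765ms=3/2b
3) 1985.294ms=9/2b +661.765ms=3/2b
Σ=6b of 6 (136bpm 6/8) — PASS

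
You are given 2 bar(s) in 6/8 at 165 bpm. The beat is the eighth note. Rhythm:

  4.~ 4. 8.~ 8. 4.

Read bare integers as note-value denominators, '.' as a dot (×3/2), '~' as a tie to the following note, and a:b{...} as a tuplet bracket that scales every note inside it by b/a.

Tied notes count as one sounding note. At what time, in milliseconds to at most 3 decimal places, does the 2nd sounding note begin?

note 2 onset = 6b = 2181.818ms

1. 0.0ms @ 0 + 2181.818ms (6)
2. 2181.818ms @ 6 + 1090.909ms (3)
3. 3272.727ms @ 9 + 1090.909ms (3)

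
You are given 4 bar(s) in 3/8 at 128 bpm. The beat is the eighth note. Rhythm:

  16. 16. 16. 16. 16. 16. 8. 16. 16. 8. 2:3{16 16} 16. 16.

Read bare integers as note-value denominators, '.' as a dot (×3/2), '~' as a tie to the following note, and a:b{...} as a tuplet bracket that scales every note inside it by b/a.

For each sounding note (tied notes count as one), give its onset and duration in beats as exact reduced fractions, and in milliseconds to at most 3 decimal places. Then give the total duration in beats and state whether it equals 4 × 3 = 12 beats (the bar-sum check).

1) 0.0ms=0b +351.562ms=3/4b
2) 351.562ms=3/4b +351.562ms=3/4b
3) 703.125ms=3/2b +351.562ms=3/4b
4) 1054.688ms=9/4b +351.562ms=3/4b
5) 1406.25ms=3b +351.562ms=3/4b
6) 1757.812ms=15/4b +351.562ms=3/4b
7) 2109.375ms=9/2b +703.125ms=3/2b
8) 2812.5ms=6b +351.562ms=3/4b
9) 3164.062ms=27/4b +351.562ms=3/4b
10) 3515.625ms=15/2b +703.125ms=3/2b
11) 4218.75ms=9b +351.562ms=3/4b
12) 4570.312ms=39/4b +351.562ms=3/4b
13) 4921.875ms=21/2b +351.562ms=3/4b
14) 5273.438ms=45/4b +351.562ms=3/4b
Σ=12b of 12 (128bpm 3/8) — PASS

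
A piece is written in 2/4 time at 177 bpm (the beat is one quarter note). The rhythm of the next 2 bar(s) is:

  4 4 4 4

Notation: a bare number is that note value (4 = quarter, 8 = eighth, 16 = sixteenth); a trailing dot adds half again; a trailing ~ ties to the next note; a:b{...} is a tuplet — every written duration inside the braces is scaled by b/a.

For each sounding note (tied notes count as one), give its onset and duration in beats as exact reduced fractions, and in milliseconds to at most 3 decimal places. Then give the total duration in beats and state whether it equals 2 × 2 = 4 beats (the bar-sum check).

1) 0.0ms=0b +338.983ms=1b
2) 338.983ms=1b +338.983ms=1b
3) 677.966ms=2b +338.983ms=1b
4) 1016.949ms=3b +338.983ms=1b
Σ=4b of 4 (177bpm 2/4) — PASS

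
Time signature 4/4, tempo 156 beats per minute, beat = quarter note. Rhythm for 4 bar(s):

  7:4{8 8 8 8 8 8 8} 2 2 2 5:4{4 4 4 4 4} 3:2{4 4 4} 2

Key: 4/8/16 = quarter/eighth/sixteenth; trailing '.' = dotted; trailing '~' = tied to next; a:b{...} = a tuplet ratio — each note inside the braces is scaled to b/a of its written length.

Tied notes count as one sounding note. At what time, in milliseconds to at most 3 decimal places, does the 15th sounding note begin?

1. 0.0ms @ 0 + 109.89ms (2/7)
2. 109.89ms @ 2/7 + 109.89ms (2/7)
3. 219.78ms @ 4/7 + 109.89ms (2/7)
4. 329.67ms @ 6/7 + 109.89ms (2/7)
5. 439.56ms @ 8/7 + 109.89ms (2/7)
6. 549.451ms @ 10/7 + 109.89ms (2/7)
7. 659.341ms @ 12/7 + 109.89ms (2/7)
8. 769.231ms @ 2 + 769.231ms (2)
9. 1538.462ms @ 4 + 769.231ms (2)
10. 2307.692ms @ 6 + 769.231ms (2)
11. 3076.923ms @ 8 + 307.692ms (4/5)
12. 3384.615ms @ 44/5 + 307.692ms (4/5)
13. 3692.308ms @ 48/5 + 307.692ms (4/5)
14. 4000.0ms @ 52/5 + 307.692ms (4/5)
15. 4307.692ms @ 56/5 + 307.692ms (4/5)
16. 4615.385ms @ 12 + 256.41ms (2/3)
17. 4871.795ms @ 38/3 + 256.41ms (2/3)
18. 5128.205ms @ 40/3 + 256.41ms (2/3)
19. 5384.615ms @ 14 + 769.231ms (2)

note 15 onset = 56/5b = 4307.692ms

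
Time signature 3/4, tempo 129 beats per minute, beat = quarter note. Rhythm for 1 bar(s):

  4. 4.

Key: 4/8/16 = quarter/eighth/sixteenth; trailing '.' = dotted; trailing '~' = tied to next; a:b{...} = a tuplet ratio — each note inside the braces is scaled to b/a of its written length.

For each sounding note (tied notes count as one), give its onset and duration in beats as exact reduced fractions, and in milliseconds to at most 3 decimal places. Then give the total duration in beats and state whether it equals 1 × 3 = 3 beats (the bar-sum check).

1) 0.0ms=0b +697.674ms=3/2b
2) 697.674ms=3/2b +697.674ms=3/2b
Σ=3b of 3 (129bpm 3/4) — PASS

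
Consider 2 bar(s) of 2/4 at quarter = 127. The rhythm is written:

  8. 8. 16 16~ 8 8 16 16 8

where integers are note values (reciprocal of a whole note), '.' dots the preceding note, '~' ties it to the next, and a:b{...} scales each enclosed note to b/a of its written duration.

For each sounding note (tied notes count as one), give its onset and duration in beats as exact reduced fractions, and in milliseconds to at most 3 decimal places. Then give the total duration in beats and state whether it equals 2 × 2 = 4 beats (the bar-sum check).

1) 0.0ms=0b +354.331ms=3/4b
2) 354.331ms=3/4b +354.331ms=3/4b
3) 708.661ms=3/2b +118.11ms=1/4b
4) 826.772ms=7/4b +354.331ms=3/4b
5) 1181.102ms=5/2b +236.22ms=1/2b
6) 1417.323ms=3b +118.11ms=1/4b
7) 1535.433ms=13/4b +118.11ms=1/4b
8) 1653.543ms=7/2b +236.22ms=1/2b
Σ=4b of 4 (127bpm 2/4) — PASS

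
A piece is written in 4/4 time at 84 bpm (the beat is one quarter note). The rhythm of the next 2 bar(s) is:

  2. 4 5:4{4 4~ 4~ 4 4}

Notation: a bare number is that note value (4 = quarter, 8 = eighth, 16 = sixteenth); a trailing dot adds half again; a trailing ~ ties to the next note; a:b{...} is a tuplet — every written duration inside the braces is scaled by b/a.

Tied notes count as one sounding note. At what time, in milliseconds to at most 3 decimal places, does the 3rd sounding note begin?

1. 0.0ms @ 0 + 2142.857ms (3)
2. 2142.857ms @ 3 + 714.286ms (1)
3. 2857.143ms @ 4 + 571.429ms (4/5)
4. 3428.571ms @ 24/5 + 1714.286ms (12/5)
5. 5142.857ms @ 36/5 + 571.429ms (4/5)

note 3 onset = 4b = 2857.143ms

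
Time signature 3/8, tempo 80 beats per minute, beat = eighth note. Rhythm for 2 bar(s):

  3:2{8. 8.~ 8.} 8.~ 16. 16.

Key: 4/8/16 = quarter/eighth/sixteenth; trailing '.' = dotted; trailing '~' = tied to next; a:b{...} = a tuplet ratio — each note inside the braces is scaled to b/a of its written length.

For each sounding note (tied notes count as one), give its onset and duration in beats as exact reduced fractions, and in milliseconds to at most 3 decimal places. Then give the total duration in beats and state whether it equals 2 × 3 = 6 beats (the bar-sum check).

1) 0.0ms=0b +750.0ms=1b
2) 750.0ms=1b +1500.0ms=2b
3) 2250.0ms=3b +1687.5ms=9/4b
4) 3937.5ms=21/4b +562.5ms=3/4b
Σ=6b of 6 (80bpm 3/8) — PASS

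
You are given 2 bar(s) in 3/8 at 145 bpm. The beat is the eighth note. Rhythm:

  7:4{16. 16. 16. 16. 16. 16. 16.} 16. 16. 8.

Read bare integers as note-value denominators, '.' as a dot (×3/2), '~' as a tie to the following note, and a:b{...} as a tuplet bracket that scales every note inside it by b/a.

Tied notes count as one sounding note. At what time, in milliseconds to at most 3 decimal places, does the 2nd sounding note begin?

1. 0.0ms @ 0 + 177.34ms (3/7)
2. 177.34ms @ 3/7 + 177.34ms (3/7)
3. 354.68ms @ 6/7 + 177.34ms (3/7)
4. 532.02ms @ 9/7 + 177.34ms (3/7)
5. 709.36ms @ 12/7 + 177.34ms (3/7)
6. 886.7ms @ 15/7 + 177.34ms (3/7)
7. 1064.039ms @ 18/7 + 177.34ms (3/7)
8. 1241.379ms @ 3 + 310.345ms (3/4)
9. 1551.724ms @ 15/4 + 310.345ms (3/4)
10. 1862.069ms @ 9/2 + 620.69ms (3/2)

note 2 onset = 3/7b = 177.34ms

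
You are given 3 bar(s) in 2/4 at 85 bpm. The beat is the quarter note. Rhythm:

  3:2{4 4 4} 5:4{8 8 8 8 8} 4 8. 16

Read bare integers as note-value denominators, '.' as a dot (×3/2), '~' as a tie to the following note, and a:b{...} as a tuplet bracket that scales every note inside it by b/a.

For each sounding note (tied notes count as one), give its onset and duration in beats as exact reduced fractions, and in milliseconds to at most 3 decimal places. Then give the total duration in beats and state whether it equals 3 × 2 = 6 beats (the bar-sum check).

1) 0.0ms=0b +470.588ms=2/3b
2) 470.588ms=2/3b +470.588ms=2/3b
3) 941.176ms=4/3b +470.588ms=2/3b
4) 1411.765ms=2b +282.353ms=2/5b
5) 1694.118ms=12/5b +282.353ms=2/5b
6) 1976.471ms=14/5b +282.353ms=2/5b
7) 2258.824ms=16/5b +282.353ms=2/5b
8) 2541.176ms=18/5b +282.353ms=2/5b
9) 2823.529ms=4b +705.882ms=1b
10) 3529.412ms=5b +529.412ms=3/4b
11) 4058.824ms=23/4b +176.471ms=1/4b
Σ=6b of 6 (85bpm 2/4) — PASS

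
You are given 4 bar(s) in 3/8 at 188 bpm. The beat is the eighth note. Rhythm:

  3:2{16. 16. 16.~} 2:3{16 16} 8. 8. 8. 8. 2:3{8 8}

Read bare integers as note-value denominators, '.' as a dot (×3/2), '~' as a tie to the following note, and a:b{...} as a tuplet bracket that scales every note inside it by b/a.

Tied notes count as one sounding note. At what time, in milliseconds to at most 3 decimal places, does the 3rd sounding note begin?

note 3 onset = 1b = 319.149ms

1. 0.0ms @ 0 + 159.574ms (1/2)
2. 159.574ms @ 1/2 + 159.574ms (1/2)
3. 319.149ms @ 1 + 398.936ms (5/4)
4. 718.085ms @ 9/4 + 239.362ms (3/4)
5. 957.447ms @ 3 + 478.723ms (3/2)
6. 1436.17ms @ 9/2 + 478.723ms (3/2)
7. 1914.894ms @ 6 + 478.723ms (3/2)
8. 2393.617ms @ 15/2 + 478.723ms (3/2)
9. 2872.34ms @ 9 + 478.723ms (3/2)
10. 3351.064ms @ 21/2 + 478.723ms (3/2)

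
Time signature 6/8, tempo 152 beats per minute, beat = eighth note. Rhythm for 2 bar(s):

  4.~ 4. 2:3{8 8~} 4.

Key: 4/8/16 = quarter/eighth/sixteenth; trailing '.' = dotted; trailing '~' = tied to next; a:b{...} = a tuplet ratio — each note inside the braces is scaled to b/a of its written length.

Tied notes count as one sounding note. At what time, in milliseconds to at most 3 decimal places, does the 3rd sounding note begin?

note 3 onset = 15/2b = 2960.526ms

1. 0.0ms @ 0 + 2368.421ms (6)
2. 2368.421ms @ 6 + 592.105ms (3/2)
3. 2960.526ms @ 15/2 + 1776.316ms (9/2)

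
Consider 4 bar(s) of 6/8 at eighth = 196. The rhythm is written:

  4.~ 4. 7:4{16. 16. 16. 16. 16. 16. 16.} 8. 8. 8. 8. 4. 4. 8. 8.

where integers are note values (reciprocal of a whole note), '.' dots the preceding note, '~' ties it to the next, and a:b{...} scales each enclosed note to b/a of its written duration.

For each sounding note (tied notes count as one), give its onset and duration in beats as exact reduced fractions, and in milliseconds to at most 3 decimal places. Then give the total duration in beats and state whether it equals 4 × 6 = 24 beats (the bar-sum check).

1) 0.0ms=0b +1836.735ms=6b
2) 1836.735ms=6b +131.195ms=3/7b
3) 1967.93ms=45/7b +131.195ms=3/7b
4) 2099.125ms=48/7b +131.195ms=3/7b
5) 2230.321ms=51/7b +131.195ms=3/7b
6) 2361.516ms=54/7b +131.195ms=3/7b
7) 2492.711ms=57/7b +131.195ms=3/7b
8) 2623.907ms=60/7b +131.195ms=3/7b
9) 2755.102ms=9b +459.184ms=3/2b
10) 3214.286ms=21/2b +459.184ms=3/2b
11) 3673.469ms=12b +459.184ms=3/2b
12) 4132.653ms=27/2b +459.184ms=3/2b
13) 4591.837ms=15b +918.367ms=3b
14) 5510.204ms=18b +918.367ms=3b
15) 6428.571ms=21b +459.184ms=3/2b
16) 6887.755ms=45/2b +459.184ms=3/2b
Σ=24b of 24 (196bpm 6/8) — PASS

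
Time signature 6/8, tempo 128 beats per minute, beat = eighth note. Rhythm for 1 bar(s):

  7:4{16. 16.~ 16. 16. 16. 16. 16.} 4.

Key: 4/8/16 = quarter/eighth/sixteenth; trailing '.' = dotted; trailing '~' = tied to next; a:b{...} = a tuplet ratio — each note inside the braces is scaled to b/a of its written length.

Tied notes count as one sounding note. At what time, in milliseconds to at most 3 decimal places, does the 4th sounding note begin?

1. 0.0ms @ 0 + 200.893ms (3/7)
2. 200.893ms @ 3/7 + 401.786ms (6/7)
3. 602.679ms @ 9/7 + 200.893ms (3/7)
4. 803.571ms @ 12/7 + 200.893ms (3/7)
5. 1004.464ms @ 15/7 + 200.893ms (3/7)
6. 1205.357ms @ 18/7 + 200.893ms (3/7)
7. 1406.25ms @ 3 + 1406.25ms (3)

note 4 onset = 12/7b = 803.571ms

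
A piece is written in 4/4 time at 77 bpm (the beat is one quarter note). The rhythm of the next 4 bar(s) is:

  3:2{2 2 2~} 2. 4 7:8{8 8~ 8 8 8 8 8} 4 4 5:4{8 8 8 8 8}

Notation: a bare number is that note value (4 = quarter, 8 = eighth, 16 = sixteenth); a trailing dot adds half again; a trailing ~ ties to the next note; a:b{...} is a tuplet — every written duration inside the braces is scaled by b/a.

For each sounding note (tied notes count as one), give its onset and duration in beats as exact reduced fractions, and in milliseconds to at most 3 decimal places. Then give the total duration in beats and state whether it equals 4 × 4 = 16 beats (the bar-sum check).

1) 0.0ms=0b +1038.961ms=4/3b
2) 1038.961ms=4/3b +1038.961ms=4/3b
3) 2077.922ms=8/3b +3376.623ms=13/3b
4) 5454.545ms=7b +779.221ms=1b
5) 6233.766ms=8b +445.269ms=4/7b
6) 6679.035ms=60/7b +890.538ms=8/7b
7) 7569.573ms=68/7b +445.269ms=4/7b
8) 8014.842ms=72/7b +445.269ms=4/7b
9) 8460.111ms=76/7b +445.269ms=4/7b
10) 8905.38ms=80/7b +445.269ms=4/7b
11) 9350.649ms=12b +779.221ms=1b
12) 10129.87ms=13b +779.221ms=1b
13) 10909.091ms=14b +311.688ms=2/5b
14) 11220.779ms=72/5b +311.688ms=2/5b
15) 11532.468ms=74/5b +311.688ms=2/5b
16) 11844.156ms=76/5b +311.688ms=2/5b
17) 12155.844ms=78/5b +311.688ms=2/5b
Σ=16b of 16 (77bpm 4/4) — PASS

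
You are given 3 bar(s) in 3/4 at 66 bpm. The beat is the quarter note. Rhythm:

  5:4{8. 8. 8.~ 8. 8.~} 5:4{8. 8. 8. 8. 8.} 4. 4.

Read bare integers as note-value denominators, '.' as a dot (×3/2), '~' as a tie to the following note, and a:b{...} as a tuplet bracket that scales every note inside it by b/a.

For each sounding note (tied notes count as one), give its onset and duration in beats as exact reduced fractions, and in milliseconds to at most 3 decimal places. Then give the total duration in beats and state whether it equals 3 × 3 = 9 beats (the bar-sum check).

1) 0.0ms=0b +545.455ms=3/5b
2) 545.455ms=3/5b +545.455ms=3/5b
3) 1090.909ms=6/5b +1090.909ms=6/5b
4) 2181.818ms=12/5b +1090.909ms=6/5b
5) 3272.727ms=18/5b +545.455ms=3/5b
6) 3818.182ms=21/5b +545.455ms=3/5b
7) 4363.636ms=24/5b +545.455ms=3/5b
8) 4909.091ms=27/5b +545.455ms=3/5b
9) 5454.545ms=6b +1363.636ms=3/2b
10) 6818.182ms=15/2b +1363.636ms=3/2b
Σ=9b of 9 (66bpm 3/4) — PASS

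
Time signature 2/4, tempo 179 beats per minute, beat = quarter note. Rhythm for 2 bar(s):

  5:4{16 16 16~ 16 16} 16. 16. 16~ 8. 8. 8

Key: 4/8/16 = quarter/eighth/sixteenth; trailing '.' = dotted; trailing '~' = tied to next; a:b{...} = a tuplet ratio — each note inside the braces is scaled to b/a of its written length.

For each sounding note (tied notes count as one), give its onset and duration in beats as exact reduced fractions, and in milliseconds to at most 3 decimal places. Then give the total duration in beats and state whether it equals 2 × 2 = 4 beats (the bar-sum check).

1) 0.0ms=0b +67.039ms=1/5b
2) 67.039ms=1/5b +67.039ms=1/5b
3) 134.078ms=2/5b +134.078ms=2/5b
4) 268.156ms=4/5b +67.039ms=1/5b
5) 335.196ms=1b +125.698ms=3/8b
6) 460.894ms=11/8b +125.698ms=3/8b
7) 586.592ms=7/4b +335.196ms=1b
8) 921.788ms=11/4b +251.397ms=3/4b
9) 1173.184ms=7/2b +167.598ms=1/2b
Σ=4b of 4 (179bpm 2/4) — PASS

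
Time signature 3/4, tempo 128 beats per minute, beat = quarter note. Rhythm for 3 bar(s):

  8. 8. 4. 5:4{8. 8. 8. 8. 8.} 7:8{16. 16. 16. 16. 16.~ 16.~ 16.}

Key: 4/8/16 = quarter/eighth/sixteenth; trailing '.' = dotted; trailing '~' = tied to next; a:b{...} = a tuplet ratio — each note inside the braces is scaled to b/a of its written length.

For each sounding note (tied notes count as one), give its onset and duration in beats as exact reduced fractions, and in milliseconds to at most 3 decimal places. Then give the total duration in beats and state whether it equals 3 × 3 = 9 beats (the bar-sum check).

1) 0.0ms=0b +351.562ms=3/4b
2) 351.562ms=3/4b +351.562ms=3/4b
3) 703.125ms=3/2b +703.125ms=3/2b
4) 1406.25ms=3b +281.25ms=3/5b
5) 1687.5ms=18/5b +281.25ms=3/5b
6) 1968.75ms=21/5b +281.25ms=3/5b
7) 2250.0ms=24/5b +281.25ms=3/5b
8) 2531.25ms=27/5b +281.25ms=3/5b
9) 2812.5ms=6b +200.893ms=3/7b
10) 3013.393ms=45/7b +200.893ms=3/7b
11) 3214.286ms=48/7b +200.893ms=3/7b
12) 3415.179ms=51/7b +200.893ms=3/7b
13) 3616.071ms=54/7b +602.679ms=9/7b
Σ=9b of 9 (128bpm 3/4) — PASS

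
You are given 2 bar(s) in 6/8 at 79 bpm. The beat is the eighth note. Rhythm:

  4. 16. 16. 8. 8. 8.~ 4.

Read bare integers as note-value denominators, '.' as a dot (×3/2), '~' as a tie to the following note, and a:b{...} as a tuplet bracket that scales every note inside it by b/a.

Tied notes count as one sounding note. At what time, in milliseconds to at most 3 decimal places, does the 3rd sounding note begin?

1. 0.0ms @ 0 + 2278.481ms (3)
2. 2278.481ms @ 3 + 569.62ms (3/4)
3. 2848.101ms @ 15/4 + 569.62ms (3/4)
4. 3417.722ms @ 9/2 + 1139.241ms (3/2)
5. 4556.962ms @ 6 + 1139.241ms (3/2)
6. 5696.203ms @ 15/2 + 3417.722ms (9/2)

note 3 onset = 15/4b = 2848.101ms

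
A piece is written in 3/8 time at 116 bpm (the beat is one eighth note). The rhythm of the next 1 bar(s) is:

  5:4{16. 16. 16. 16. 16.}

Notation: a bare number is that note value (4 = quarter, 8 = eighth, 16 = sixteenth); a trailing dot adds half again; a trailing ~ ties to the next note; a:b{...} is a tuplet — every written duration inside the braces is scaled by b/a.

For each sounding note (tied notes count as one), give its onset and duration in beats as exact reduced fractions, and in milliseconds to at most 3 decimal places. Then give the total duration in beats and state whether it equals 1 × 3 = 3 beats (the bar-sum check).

1) 0.0ms=0b +310.345ms=3/5b
2) 310.345ms=3/5b +310.345ms=3/5b
3) 620.69ms=6/5b +310.345ms=3/5b
4) 931.034ms=9/5b +310.345ms=3/5b
5) 1241.379ms=12/5b +310.345ms=3/5b
Σ=3b of 3 (116bpm 3/8) — PASS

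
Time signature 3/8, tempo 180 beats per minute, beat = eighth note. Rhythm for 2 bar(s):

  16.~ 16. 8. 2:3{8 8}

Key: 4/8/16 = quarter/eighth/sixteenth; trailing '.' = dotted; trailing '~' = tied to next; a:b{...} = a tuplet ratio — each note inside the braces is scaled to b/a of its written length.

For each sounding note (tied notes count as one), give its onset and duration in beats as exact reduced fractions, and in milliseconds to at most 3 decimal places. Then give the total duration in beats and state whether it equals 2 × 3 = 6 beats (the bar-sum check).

1) 0.0ms=0b +500.0ms=3/2b
2) 500.0ms=3/2b +500.0ms=3/2b
3) 1000.0ms=3b +500.0ms=3/2b
4) 1500.0ms=9/2b +500.0ms=3/2b
Σ=6b of 6 (180bpm 3/8) — PASS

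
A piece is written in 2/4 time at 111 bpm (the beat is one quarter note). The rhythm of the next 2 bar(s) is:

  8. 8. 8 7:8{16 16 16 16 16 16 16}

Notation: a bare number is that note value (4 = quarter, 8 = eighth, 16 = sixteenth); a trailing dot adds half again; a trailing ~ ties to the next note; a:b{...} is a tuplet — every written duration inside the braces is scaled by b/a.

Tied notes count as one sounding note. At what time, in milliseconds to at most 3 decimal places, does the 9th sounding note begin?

1. 0.0ms @ 0 + 405.405ms (3/4)
2. 405.405ms @ 3/4 + 405.405ms (3/4)
3. 810.811ms @ 3/2 + 270.27ms (1/2)
4. 1081.081ms @ 2 + 154.44ms (2/7)
5. 1235.521ms @ 16/7 + 154.44ms (2/7)
6. 1389.961ms @ 18/7 + 154.44ms (2/7)
7. 1544.402ms @ 20/7 + 154.44ms (2/7)
8. 1698.842ms @ 22/7 + 154.44ms (2/7)
9. 1853.282ms @ 24/7 + 154.44ms (2/7)
10. 2007.722ms @ 26/7 + 154.44ms (2/7)

note 9 onset = 24/7b = 1853.282ms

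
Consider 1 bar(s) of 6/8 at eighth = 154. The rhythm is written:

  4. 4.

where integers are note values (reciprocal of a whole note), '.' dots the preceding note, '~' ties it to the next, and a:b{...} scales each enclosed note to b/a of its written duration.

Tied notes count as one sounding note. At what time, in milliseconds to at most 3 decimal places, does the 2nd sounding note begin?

note 2 onset = 3b = 1168.831ms

1. 0.0ms @ 0 + 1168.831ms (3)
2. 1168.831ms @ 3 + 1168.831ms (3)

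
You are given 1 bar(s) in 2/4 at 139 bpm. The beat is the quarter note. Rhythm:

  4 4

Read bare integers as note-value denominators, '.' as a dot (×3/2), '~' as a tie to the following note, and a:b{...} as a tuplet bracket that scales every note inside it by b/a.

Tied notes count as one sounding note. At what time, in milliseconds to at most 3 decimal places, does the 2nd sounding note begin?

note 2 onset = 1b = 431.655ms

1. 0.0ms @ 0 + 431.655ms (1)
2. 431.655ms @ 1 + 431.655ms (1)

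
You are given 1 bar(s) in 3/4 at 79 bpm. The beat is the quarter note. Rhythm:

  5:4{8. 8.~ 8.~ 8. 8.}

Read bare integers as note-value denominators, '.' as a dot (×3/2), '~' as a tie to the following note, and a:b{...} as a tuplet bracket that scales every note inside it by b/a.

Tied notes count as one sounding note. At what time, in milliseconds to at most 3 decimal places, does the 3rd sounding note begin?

1. 0.0ms @ 0 + 455.696ms (3/5)
2. 455.696ms @ 3/5 + 1367.089ms (9/5)
3. 1822.785ms @ 12/5 + 455.696ms (3/5)

note 3 onset = 12/5b = 1822.785ms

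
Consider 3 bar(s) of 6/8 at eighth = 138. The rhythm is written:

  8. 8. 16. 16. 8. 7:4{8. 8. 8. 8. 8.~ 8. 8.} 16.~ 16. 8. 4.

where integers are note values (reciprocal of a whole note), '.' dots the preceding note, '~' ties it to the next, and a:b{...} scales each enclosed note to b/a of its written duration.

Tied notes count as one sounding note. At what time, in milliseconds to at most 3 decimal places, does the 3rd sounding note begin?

note 3 onset = 3b = 1304.348ms

1. 0.0ms @ 0 + 652.174ms (3/2)
2. 652.174ms @ 3/2 + 652.174ms (3/2)
3. 1304.348ms @ 3 + 326.087ms (3/4)
4. 1630.435ms @ 15/4 + 326.087ms (3/4)
5. 1956.522ms @ 9/2 + 652.174ms (3/2)
6. 2608.696ms @ 6 + 372.671ms (6/7)
7. 2981.366ms @ 48/7 + 372.671ms (6/7)
8. 3354.037ms @ 54/7 + 372.671ms (6/7)
9. 3726.708ms @ 60/7 + 372.671ms (6/7)
10. 4099.379ms @ 66/7 + 745.342ms (12/7)
11. 4844.72ms @ 78/7 + 372.671ms (6/7)
12. 5217.391ms @ 12 + 652.174ms (3/2)
13. 5869.565ms @ 27/2 + 652.174ms (3/2)
14. 6521.739ms @ 15 + 1304.348ms (3)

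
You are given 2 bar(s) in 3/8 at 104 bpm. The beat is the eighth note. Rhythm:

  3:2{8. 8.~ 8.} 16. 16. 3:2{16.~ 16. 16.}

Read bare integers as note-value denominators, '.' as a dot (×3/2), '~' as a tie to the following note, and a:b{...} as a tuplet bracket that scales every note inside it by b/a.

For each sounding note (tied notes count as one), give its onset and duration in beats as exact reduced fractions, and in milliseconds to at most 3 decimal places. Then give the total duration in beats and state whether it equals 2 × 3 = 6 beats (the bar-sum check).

1) 0.0ms=0b +576.923ms=1b
2) 576.923ms=1b +1153.846ms=2b
3) 1730.769ms=3b +432.692ms=3/4b
4) 2163.462ms=15/4b +432.692ms=3/4b
5) 2596.154ms=9/2b +576.923ms=1b
6) 3173.077ms=11/2b +288.462ms=1/2b
Σ=6b of 6 (104bpm 3/8) — PASS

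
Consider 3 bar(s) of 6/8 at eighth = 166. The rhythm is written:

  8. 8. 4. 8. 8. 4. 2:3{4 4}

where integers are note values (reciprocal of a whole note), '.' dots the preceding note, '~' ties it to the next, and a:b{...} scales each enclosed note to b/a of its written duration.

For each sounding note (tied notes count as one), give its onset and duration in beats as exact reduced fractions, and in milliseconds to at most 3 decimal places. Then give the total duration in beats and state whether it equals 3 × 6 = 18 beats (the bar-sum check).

1) 0.0ms=0b +542.169ms=3/2b
2) 542.169ms=3/2b +542.169ms=3/2b
3) 1084.337ms=3b +1084.337ms=3b
4) 2168.675ms=6b +542.169ms=3/2b
5) 2710.843ms=15/2b +542.169ms=3/2b
6) 3253.012ms=9b +1084.337ms=3b
7) 4337.349ms=12b +1084.337ms=3b
8) 5421.687ms=15b +1084.337ms=3b
Σ=18b of 18 (166bpm 6/8) — PASS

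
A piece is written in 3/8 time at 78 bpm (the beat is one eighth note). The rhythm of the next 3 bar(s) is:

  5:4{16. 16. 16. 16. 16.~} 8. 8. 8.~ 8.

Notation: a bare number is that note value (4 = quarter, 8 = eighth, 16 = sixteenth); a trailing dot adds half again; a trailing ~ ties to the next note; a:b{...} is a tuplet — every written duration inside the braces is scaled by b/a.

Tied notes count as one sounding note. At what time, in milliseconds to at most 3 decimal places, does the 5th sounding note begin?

1. 0.0ms @ 0 + 461.538ms (3/5)
2. 461.538ms @ 3/5 + 461.538ms (3/5)
3. 923.077ms @ 6/5 + 461.538ms (3/5)
4. 1384.615ms @ 9/5 + 461.538ms (3/5)
5. 1846.154ms @ 12/5 + 1615.385ms (21/10)
6. 3461.538ms @ 9/2 + 1153.846ms (3/2)
7. 4615.385ms @ 6 + 2307.692ms (3)

note 5 onset = 12/5b = 1846.154ms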